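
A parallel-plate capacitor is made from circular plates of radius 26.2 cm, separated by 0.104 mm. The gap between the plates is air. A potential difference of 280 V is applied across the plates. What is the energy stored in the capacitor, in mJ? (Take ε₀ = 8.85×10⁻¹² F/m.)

A = π(26.2 cm)² = 0.216 m².
C = ε₀A/d = 8.85×10⁻¹² × 0.216 / 1.04×10⁻⁴ = 1.84×10⁻⁸ F.
U = ½CV² = ½ × 1.84×10⁻⁸ × (280)² = 7.19×10⁻⁴ J.

U ≈ 0.719 mJ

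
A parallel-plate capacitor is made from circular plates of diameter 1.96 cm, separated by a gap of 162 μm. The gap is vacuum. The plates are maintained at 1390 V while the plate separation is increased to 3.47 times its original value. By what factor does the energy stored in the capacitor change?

Battery connected ⇒ V is held fixed.
C₂ = 0.288 C₁ and U = ½CV², so U₂/U₁ = C₂/C₁ = 0.288.

U₂/U₁ ≈ 0.288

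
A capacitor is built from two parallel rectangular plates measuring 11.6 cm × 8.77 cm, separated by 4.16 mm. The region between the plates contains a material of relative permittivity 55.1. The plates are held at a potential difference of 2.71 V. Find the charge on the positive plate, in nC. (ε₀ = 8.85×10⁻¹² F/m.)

Q ≈ 3.23 nC

A = 11.6 × 8.77 cm² = 1.02×10⁻² m².
C = κε₀A/d = 55.1 × 8.85×10⁻¹² × 1.02×10⁻² / 4.16×10⁻³ = 1.19×10⁻⁹ F.
Q = CV = 1.19×10⁻⁹ × 2.71 = 3.23×10⁻⁹ C.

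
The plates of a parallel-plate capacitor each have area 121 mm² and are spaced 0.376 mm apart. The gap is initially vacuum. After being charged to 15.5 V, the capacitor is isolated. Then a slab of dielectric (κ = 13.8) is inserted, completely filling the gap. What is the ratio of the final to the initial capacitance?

C = κε₀A/d scales with κ, so C₂/C₁ = κ = 13.8.

13.8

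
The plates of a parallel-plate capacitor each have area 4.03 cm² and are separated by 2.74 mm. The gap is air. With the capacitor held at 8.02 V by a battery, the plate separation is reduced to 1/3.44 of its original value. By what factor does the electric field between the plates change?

Battery connected ⇒ V is held fixed.
E = V/d, so E₂/E₁ = d₁/d₂ = 3.44.

E₂/E₁ ≈ 3.44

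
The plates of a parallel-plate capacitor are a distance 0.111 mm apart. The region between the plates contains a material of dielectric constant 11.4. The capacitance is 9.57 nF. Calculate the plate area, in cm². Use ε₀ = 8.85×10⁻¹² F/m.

A = Cd/(κε₀) = 9.57×10⁻⁹ × 1.11×10⁻⁴ / (11.4 × 8.85×10⁻¹²) = 1.05×10⁻² m².

105 cm²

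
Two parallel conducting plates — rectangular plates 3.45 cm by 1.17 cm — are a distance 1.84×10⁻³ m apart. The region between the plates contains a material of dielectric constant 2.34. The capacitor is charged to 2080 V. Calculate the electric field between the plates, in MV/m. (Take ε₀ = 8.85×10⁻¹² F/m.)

E = V/d = 2080 / 1.84×10⁻³ = 1.13×10⁶ V/m.

E ≈ 1.13 MV/m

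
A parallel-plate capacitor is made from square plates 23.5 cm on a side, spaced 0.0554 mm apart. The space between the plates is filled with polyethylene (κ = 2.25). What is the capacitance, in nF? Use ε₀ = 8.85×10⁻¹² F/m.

C ≈ 19.8 nF

A = (23.5 cm)² = 5.52×10⁻² m².
C = κε₀A/d = 2.25 × 8.85×10⁻¹² × 5.52×10⁻² / 5.54×10⁻⁵ = 1.98×10⁻⁸ F.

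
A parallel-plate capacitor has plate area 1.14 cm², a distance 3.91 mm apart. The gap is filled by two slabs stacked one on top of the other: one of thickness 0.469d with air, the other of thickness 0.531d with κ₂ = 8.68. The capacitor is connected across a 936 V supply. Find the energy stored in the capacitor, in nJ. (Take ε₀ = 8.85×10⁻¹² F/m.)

A = 1.14 cm² = 1.14×10⁻⁴ m².
Stacked slabs ⇒ two capacitors in series, each with the full plate area.
C₁ = κ₁ε₀A/d₁ = 1.00 × 8.85×10⁻¹² × 1.14×10⁻⁴ / 1.83×10⁻³ = 5.50×10⁻¹³ F.
C₂ = κ₂ε₀A/d₂ = 8.68 × 8.85×10⁻¹² × 1.14×10⁻⁴ / 2.08×10⁻³ = 4.22×10⁻¹² F.
C = (1/C₁ + 1/C₂)⁻¹ = 4.87×10⁻¹³ F.
U = ½CV² = ½ × 4.87×10⁻¹³ × (936)² = 2.13×10⁻⁷ J.

213 nJ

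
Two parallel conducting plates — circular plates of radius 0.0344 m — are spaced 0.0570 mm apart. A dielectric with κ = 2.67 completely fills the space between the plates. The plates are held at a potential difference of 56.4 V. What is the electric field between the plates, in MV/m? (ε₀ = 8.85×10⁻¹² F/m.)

E = V/d = 56.4 / 5.70×10⁻⁵ = 9.89×10⁵ V/m.

0.989 MV/m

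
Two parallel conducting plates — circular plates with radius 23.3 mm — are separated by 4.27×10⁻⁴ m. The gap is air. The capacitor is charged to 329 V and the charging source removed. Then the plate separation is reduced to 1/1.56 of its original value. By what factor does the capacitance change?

1.56

C = ε₀A/d scales as 1/d, so C₂/C₁ = d₁/d₂ = 1.56.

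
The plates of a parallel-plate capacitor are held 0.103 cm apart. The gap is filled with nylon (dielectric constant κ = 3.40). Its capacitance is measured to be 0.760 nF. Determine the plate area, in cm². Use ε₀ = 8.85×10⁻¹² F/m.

A ≈ 260 cm²

A = Cd/(κε₀) = 7.60×10⁻¹⁰ × 1.03×10⁻³ / (3.40 × 8.85×10⁻¹²) = 2.60×10⁻² m².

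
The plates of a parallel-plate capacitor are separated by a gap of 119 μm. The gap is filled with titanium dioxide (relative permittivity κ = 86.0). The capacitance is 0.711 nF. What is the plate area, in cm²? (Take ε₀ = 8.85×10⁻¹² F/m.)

1.11 cm²

A = Cd/(κε₀) = 7.11×10⁻¹⁰ × 1.19×10⁻⁴ / (86.0 × 8.85×10⁻¹²) = 1.11×10⁻⁴ m².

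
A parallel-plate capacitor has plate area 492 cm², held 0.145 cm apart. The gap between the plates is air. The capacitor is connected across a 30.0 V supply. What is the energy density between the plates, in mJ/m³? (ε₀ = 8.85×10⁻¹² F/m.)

1.89 mJ/m³

E = V/d = 30.0 / 1.45×10⁻³ = 2.07×10⁴ V/m.
u = ½ε₀E² = ½ × 8.85×10⁻¹² × (2.07×10⁴)² = 1.89×10⁻³ J/m³.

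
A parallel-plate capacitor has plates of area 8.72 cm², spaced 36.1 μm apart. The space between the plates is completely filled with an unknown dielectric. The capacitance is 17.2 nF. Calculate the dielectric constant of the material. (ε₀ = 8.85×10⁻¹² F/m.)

80.5

A = 8.72 cm² = 8.72×10⁻⁴ m².
κ = Cd/(ε₀A) = 1.72×10⁻⁸ × 3.61×10⁻⁵ / (8.85×10⁻¹² × 8.72×10⁻⁴) = 80.5.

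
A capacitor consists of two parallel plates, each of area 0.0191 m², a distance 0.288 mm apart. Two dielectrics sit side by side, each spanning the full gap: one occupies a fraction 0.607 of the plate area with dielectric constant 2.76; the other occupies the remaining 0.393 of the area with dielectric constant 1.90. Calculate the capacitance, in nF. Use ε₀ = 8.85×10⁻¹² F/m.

Side-by-side slabs ⇒ two capacitors in parallel, each spanning the full gap.
C₁ = κ₁ε₀A₁/d = 2.76 × 8.85×10⁻¹² × 1.16×10⁻² / 2.88×10⁻⁴ = 9.83×10⁻¹⁰ F.
C₂ = κ₂ε₀A₂/d = 1.90 × 8.85×10⁻¹² × 7.51×10⁻³ / 2.88×10⁻⁴ = 4.38×10⁻¹⁰ F.
C = C₁ + C₂ = 1.42×10⁻⁹ F.

C ≈ 1.42 nF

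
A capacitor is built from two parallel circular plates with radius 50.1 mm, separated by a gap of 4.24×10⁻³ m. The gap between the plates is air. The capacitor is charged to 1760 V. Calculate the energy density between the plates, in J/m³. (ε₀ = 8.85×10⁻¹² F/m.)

u ≈ 0.762 J/m³

E = V/d = 1760 / 4.24×10⁻³ = 4.15×10⁵ V/m.
u = ½ε₀E² = ½ × 8.85×10⁻¹² × (4.15×10⁵)² = 0.762 J/m³.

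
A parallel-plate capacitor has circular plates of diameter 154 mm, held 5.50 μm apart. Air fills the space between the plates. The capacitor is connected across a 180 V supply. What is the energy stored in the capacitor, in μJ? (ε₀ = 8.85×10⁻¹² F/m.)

486 μJ

A = π(154/2 mm)² = 1.86×10⁻² m².
C = ε₀A/d = 8.85×10⁻¹² × 1.86×10⁻² / 5.50×10⁻⁶ = 3.00×10⁻⁸ F.
U = ½CV² = ½ × 3.00×10⁻⁸ × (180)² = 4.86×10⁻⁴ J.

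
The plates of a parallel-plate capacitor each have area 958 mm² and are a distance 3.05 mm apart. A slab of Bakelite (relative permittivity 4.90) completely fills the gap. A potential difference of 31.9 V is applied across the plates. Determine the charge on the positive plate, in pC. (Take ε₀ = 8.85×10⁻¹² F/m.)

Q ≈ 435 pC

A = 958 mm² = 9.58×10⁻⁴ m².
C = κε₀A/d = 4.90 × 8.85×10⁻¹² × 9.58×10⁻⁴ / 3.05×10⁻³ = 1.36×10⁻¹¹ F.
Q = CV = 1.36×10⁻¹¹ × 31.9 = 4.35×10⁻¹⁰ C.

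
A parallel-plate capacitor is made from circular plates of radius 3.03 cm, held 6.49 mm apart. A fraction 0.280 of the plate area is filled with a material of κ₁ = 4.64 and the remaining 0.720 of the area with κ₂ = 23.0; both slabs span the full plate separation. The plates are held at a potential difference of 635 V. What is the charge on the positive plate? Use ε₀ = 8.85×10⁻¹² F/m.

Q ≈ 44.6 nC

A = π(3.03 cm)² = 2.88×10⁻³ m².
Side-by-side slabs ⇒ two capacitors in parallel, each spanning the full gap.
C₁ = κ₁ε₀A₁/d = 4.64 × 8.85×10⁻¹² × 8.08×10⁻⁴ / 6.49×10⁻³ = 5.11×10⁻¹² F.
C₂ = κ₂ε₀A₂/d = 23.0 × 8.85×10⁻¹² × 2.08×10⁻³ / 6.49×10⁻³ = 6.51×10⁻¹¹ F.
C = C₁ + C₂ = 7.02×10⁻¹¹ F.
Q = CV = 7.02×10⁻¹¹ × 635 = 4.46×10⁻⁸ C.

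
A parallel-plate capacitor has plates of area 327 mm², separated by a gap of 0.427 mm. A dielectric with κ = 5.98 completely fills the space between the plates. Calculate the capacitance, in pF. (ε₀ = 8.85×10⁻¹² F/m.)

40.5 pF

A = 327 mm² = 3.27×10⁻⁴ m².
C = κε₀A/d = 5.98 × 8.85×10⁻¹² × 3.27×10⁻⁴ / 4.27×10⁻⁴ = 4.05×10⁻¹¹ F.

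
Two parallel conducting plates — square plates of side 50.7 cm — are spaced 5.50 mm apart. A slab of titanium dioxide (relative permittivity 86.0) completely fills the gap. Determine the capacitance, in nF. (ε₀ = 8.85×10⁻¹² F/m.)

C ≈ 35.6 nF

A = (50.7 cm)² = 0.257 m².
C = κε₀A/d = 86.0 × 8.85×10⁻¹² × 0.257 / 5.50×10⁻³ = 3.56×10⁻⁸ F.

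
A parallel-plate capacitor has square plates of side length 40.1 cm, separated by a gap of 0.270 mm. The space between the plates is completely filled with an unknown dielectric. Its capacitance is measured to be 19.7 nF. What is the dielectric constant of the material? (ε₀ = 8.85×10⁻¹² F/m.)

A = (40.1 cm)² = 0.161 m².
κ = Cd/(ε₀A) = 1.97×10⁻⁸ × 2.70×10⁻⁴ / (8.85×10⁻¹² × 0.161) = 3.74.

3.74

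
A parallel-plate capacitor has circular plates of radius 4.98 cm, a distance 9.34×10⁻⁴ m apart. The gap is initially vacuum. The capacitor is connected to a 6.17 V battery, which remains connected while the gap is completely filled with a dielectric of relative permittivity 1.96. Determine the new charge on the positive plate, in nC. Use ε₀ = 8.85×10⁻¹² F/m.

Q ≈ 0.893 nC

A = π(4.98 cm)² = 7.79×10⁻³ m².
Initially C₁ = ε₀A/d = 8.85×10⁻¹² × 7.79×10⁻³ / 9.34×10⁻⁴ = 7.38×10⁻¹¹ F.
Q₁ = 4.56×10⁻¹⁰ C.
Battery connected ⇒ V is held fixed. C₂ = 1.96 C₁ and Q = CV, so Q₂/Q₁ = C₂/C₁ = 1.96.
Q₂ = 1.96 × 4.56×10⁻¹⁰ = 8.93×10⁻¹⁰ C.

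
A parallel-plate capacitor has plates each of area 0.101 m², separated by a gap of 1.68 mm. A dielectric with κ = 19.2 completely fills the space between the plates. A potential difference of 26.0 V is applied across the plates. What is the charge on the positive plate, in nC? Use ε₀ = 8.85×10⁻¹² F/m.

266 nC

C = κε₀A/d = 19.2 × 8.85×10⁻¹² × 0.101 / 1.68×10⁻³ = 1.02×10⁻⁸ F.
Q = CV = 1.02×10⁻⁸ × 26.0 = 2.66×10⁻⁷ C.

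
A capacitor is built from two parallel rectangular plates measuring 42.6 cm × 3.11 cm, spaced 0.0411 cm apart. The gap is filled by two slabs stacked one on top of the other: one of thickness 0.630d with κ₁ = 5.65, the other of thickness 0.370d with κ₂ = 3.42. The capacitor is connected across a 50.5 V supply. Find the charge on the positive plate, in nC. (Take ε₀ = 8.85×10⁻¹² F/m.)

A = 42.6 × 3.11 cm² = 1.32×10⁻² m².
Stacked slabs ⇒ two capacitors in series, each with the full plate area.
C₁ = κ₁ε₀A/d₁ = 5.65 × 8.85×10⁻¹² × 1.32×10⁻² / 2.59×10⁻⁴ = 2.56×10⁻⁹ F.
C₂ = κ₂ε₀A/d₂ = 3.42 × 8.85×10⁻¹² × 1.32×10⁻² / 1.52×10⁻⁴ = 2.64×10⁻⁹ F.
C = (1/C₁ + 1/C₂)⁻¹ = 1.30×10⁻⁹ F.
Q = CV = 1.30×10⁻⁹ × 50.5 = 6.56×10⁻⁸ C.

65.6 nC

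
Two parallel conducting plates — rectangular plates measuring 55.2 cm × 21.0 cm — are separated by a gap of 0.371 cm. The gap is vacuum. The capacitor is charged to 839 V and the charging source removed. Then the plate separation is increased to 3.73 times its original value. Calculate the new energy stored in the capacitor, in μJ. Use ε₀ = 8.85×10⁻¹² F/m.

A = 55.2 × 21.0 cm² = 0.116 m².
Initially C₁ = ε₀A/d = 8.85×10⁻¹² × 0.116 / 3.71×10⁻³ = 2.77×10⁻¹⁰ F.
U₁ = 9.73×10⁻⁵ J.
Isolated ⇒ Q is held fixed. C₂ = 0.268 C₁ and U = Q²/(2C), so U₂/U₁ = C₁/C₂ = 3.73.
U₂ = 3.73 × 9.73×10⁻⁵ = 3.63×10⁻⁴ J.

363 μJ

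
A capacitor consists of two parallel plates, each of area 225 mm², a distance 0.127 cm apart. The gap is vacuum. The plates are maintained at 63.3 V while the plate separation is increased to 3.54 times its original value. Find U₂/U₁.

U₂/U₁ ≈ 0.282

Battery connected ⇒ V is held fixed.
C₂ = 0.282 C₁ and U = ½CV², so U₂/U₁ = C₂/C₁ = 0.282.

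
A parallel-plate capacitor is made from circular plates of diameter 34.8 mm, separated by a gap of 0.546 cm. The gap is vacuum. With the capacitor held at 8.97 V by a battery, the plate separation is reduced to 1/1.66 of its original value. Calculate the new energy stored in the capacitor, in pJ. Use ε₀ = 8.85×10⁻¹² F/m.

A = π(34.8/2 mm)² = 9.51×10⁻⁴ m².
Initially C₁ = ε₀A/d = 8.85×10⁻¹² × 9.51×10⁻⁴ / 5.46×10⁻³ = 1.54×10⁻¹² F.
U₁ = 6.20×10⁻¹¹ J.
Battery connected ⇒ V is held fixed. C₂ = 1.66 C₁ and U = ½CV², so U₂/U₁ = C₂/C₁ = 1.66.
U₂ = 1.66 × 6.20×10⁻¹¹ = 1.03×10⁻¹⁰ J.

U ≈ 103 pJ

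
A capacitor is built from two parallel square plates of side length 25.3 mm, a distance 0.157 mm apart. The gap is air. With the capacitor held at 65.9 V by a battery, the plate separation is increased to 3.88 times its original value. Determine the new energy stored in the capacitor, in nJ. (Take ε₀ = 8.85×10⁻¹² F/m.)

U ≈ 20.2 nJ

A = (25.3 mm)² = 6.40×10⁻⁴ m².
Initially C₁ = ε₀A/d = 8.85×10⁻¹² × 6.40×10⁻⁴ / 1.57×10⁻⁴ = 3.61×10⁻¹¹ F.
U₁ = 7.83×10⁻⁸ J.
Battery connected ⇒ V is held fixed. C₂ = 0.258 C₁ and U = ½CV², so U₂/U₁ = C₂/C₁ = 0.258.
U₂ = 0.258 × 7.83×10⁻⁸ = 2.02×10⁻⁸ J.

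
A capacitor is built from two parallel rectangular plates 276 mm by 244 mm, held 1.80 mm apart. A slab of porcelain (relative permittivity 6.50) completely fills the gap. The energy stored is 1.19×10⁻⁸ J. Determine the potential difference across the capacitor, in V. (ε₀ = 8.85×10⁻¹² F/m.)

A = 276 × 244 mm² = 6.73×10⁻² m².
C = κε₀A/d = 6.50 × 8.85×10⁻¹² × 6.73×10⁻² / 1.80×10⁻³ = 2.15×10⁻⁹ F.
V = √(2U/C) = √(2 × 1.19×10⁻⁸ / 2.15×10⁻⁹) = 3.33 V.

3.33 V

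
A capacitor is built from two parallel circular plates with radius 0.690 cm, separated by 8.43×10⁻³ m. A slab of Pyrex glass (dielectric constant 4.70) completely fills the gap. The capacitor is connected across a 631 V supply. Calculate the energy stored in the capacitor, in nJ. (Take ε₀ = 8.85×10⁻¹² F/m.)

A = π(0.690 cm)² = 1.50×10⁻⁴ m².
C = κε₀A/d = 4.70 × 8.85×10⁻¹² × 1.50×10⁻⁴ / 8.43×10⁻³ = 7.38×10⁻¹³ F.
U = ½CV² = ½ × 7.38×10⁻¹³ × (631)² = 1.47×10⁻⁷ J.

147 nJ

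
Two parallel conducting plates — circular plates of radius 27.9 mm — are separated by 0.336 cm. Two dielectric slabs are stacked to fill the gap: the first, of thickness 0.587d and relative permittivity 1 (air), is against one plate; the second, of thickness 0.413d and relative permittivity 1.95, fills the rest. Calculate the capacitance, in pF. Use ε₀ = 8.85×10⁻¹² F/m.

C ≈ 8.06 pF

A = π(27.9 mm)² = 2.45×10⁻³ m².
Stacked slabs ⇒ two capacitors in series, each with the full plate area.
C₁ = κ₁ε₀A/d₁ = 1.00 × 8.85×10⁻¹² × 2.45×10⁻³ / 1.97×10⁻³ = 1.10×10⁻¹¹ F.
C₂ = κ₂ε₀A/d₂ = 1.95 × 8.85×10⁻¹² × 2.45×10⁻³ / 1.39×10⁻³ = 3.04×10⁻¹¹ F.
C = (1/C₁ + 1/C₂)⁻¹ = 8.06×10⁻¹² F.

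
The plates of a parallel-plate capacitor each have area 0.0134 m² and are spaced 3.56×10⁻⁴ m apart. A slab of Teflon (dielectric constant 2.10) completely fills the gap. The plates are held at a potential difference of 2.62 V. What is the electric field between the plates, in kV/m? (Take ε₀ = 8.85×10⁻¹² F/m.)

E = V/d = 2.62 / 3.56×10⁻⁴ = 7.36×10³ V/m.

7.36 kV/m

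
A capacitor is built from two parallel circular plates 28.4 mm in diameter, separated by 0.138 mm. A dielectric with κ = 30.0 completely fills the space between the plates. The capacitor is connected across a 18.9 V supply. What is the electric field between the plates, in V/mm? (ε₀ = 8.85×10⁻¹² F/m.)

E ≈ 137 V/mm

E = V/d = 18.9 / 1.38×10⁻⁴ = 1.37×10⁵ V/m.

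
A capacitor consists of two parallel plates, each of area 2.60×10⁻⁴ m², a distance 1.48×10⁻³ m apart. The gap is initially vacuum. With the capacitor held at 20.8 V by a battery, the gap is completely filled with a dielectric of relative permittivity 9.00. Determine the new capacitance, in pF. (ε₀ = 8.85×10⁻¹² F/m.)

Initially C₁ = ε₀A/d = 8.85×10⁻¹² × 2.60×10⁻⁴ / 1.48×10⁻³ = 1.55×10⁻¹² F.
C = κε₀A/d scales with κ, so C₂/C₁ = κ = 9.00.
C₂ = 9.00 × 1.55×10⁻¹² = 1.40×10⁻¹¹ F.

C ≈ 14.0 pF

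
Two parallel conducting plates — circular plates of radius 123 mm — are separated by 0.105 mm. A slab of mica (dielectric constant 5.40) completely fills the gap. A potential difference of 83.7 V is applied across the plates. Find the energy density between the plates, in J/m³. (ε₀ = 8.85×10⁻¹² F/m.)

E = V/d = 83.7 / 1.05×10⁻⁴ = 7.97×10⁵ V/m.
u = ½κε₀E² = ½ × 5.40 × 8.85×10⁻¹² × (7.97×10⁵)² = 15.2 J/m³.

u ≈ 15.2 J/m³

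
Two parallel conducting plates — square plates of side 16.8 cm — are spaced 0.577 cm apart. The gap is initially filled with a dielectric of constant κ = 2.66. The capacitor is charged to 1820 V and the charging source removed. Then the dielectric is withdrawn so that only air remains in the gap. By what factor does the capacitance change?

C = κε₀A/d scales with κ, so C₂/C₁ = 1/κ = 1/2.66 = 0.376.

C₂/C₁ ≈ 0.376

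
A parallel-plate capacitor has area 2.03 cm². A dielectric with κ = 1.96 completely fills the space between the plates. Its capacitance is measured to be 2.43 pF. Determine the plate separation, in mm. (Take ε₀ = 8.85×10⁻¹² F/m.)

A = 2.03 cm² = 2.03×10⁻⁴ m².
d = κε₀A/C = 1.96 × 8.85×10⁻¹² × 2.03×10⁻⁴ / 2.43×10⁻¹² = 1.45×10⁻³ m.

1.45 mm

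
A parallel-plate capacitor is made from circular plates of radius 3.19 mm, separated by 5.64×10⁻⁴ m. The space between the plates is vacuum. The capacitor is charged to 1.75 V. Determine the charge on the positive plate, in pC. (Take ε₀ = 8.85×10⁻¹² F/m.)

A = π(3.19 mm)² = 3.20×10⁻⁵ m².
C = ε₀A/d = 8.85×10⁻¹² × 3.20×10⁻⁵ / 5.64×10⁻⁴ = 5.02×10⁻¹³ F.
Q = CV = 5.02×10⁻¹³ × 1.75 = 8.78×10⁻¹³ C.

0.878 pC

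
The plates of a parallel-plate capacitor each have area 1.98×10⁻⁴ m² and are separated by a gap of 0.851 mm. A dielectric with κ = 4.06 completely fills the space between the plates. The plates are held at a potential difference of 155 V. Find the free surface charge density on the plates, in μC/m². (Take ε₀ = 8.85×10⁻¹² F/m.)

C = κε₀A/d = 4.06 × 8.85×10⁻¹² × 1.98×10⁻⁴ / 8.51×10⁻⁴ = 8.36×10⁻¹² F.
σ = Q/A = CV/A = 8.36×10⁻¹² × 155 / 1.98×10⁻⁴ = 6.54×10⁻⁶ C/m².

6.54 μC/m²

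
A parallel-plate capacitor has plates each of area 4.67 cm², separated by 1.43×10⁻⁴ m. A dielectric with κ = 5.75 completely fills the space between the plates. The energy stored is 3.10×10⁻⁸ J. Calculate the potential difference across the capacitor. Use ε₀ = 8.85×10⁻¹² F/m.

V ≈ 19.3 V

A = 4.67 cm² = 4.67×10⁻⁴ m².
C = κε₀A/d = 5.75 × 8.85×10⁻¹² × 4.67×10⁻⁴ / 1.43×10⁻⁴ = 1.66×10⁻¹⁰ F.
V = √(2U/C) = √(2 × 3.10×10⁻⁸ / 1.66×10⁻¹⁰) = 19.3 V.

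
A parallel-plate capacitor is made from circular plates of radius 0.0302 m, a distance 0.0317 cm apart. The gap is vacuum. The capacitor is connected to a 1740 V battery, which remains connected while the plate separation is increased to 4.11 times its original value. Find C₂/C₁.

C₂/C₁ ≈ 0.243

C = ε₀A/d scales as 1/d, so C₂/C₁ = d₁/d₂ = 1/4.11 = 0.243.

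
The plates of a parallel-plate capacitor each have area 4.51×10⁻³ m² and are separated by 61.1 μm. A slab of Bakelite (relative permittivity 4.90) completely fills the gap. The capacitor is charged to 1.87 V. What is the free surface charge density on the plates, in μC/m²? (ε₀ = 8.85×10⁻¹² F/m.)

σ ≈ 1.33 μC/m²

C = κε₀A/d = 4.90 × 8.85×10⁻¹² × 4.51×10⁻³ / 6.11×10⁻⁵ = 3.20×10⁻⁹ F.
σ = Q/A = CV/A = 3.20×10⁻⁹ × 1.87 / 4.51×10⁻³ = 1.33×10⁻⁶ C/m².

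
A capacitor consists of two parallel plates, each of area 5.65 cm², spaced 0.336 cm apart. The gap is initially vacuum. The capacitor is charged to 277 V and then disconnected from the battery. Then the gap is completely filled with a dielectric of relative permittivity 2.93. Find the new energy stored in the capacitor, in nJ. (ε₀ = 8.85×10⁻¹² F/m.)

A = 5.65 cm² = 5.65×10⁻⁴ m².
Initially C₁ = ε₀A/d = 8.85×10⁻¹² × 5.65×10⁻⁴ / 3.36×10⁻³ = 1.49×10⁻¹² F.
U₁ = 5.71×10⁻⁸ J.
Isolated ⇒ Q is held fixed. C₂ = 2.93 C₁ and U = Q²/(2C), so U₂/U₁ = C₁/C₂ = 0.341.
U₂ = 0.341 × 5.71×10⁻⁸ = 1.95×10⁻⁸ J.

U ≈ 19.5 nJ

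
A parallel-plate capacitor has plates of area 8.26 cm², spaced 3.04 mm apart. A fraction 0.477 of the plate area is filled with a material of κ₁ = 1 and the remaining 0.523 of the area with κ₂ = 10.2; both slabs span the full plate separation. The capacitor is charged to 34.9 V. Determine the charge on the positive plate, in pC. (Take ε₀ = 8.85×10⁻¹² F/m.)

Q ≈ 488 pC

A = 8.26 cm² = 8.26×10⁻⁴ m².
Side-by-side slabs ⇒ two capacitors in parallel, each spanning the full gap.
C₁ = κ₁ε₀A₁/d = 1.00 × 8.85×10⁻¹² × 3.94×10⁻⁴ / 3.04×10⁻³ = 1.15×10⁻¹² F.
C₂ = κ₂ε₀A₂/d = 10.2 × 8.85×10⁻¹² × 4.32×10⁻⁴ / 3.04×10⁻³ = 1.28×10⁻¹¹ F.
C = C₁ + C₂ = 1.40×10⁻¹¹ F.
Q = CV = 1.40×10⁻¹¹ × 34.9 = 4.88×10⁻¹⁰ C.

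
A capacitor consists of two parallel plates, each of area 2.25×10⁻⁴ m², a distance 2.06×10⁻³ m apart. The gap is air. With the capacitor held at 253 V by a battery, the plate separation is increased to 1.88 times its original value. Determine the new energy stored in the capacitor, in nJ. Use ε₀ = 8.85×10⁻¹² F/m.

16.5 nJ

Initially C₁ = ε₀A/d = 8.85×10⁻¹² × 2.25×10⁻⁴ / 2.06×10⁻³ = 9.67×10⁻¹³ F.
U₁ = 3.09×10⁻⁸ J.
Battery connected ⇒ V is held fixed. C₂ = 0.532 C₁ and U = ½CV², so U₂/U₁ = C₂/C₁ = 0.532.
U₂ = 0.532 × 3.09×10⁻⁸ = 1.65×10⁻⁸ J.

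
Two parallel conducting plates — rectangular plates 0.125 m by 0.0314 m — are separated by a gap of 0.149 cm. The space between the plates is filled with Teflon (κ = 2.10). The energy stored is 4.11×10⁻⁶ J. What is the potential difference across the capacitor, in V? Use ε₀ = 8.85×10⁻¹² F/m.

A = 0.125 × 0.0314 m² = 3.92×10⁻³ m².
C = κε₀A/d = 2.10 × 8.85×10⁻¹² × 3.92×10⁻³ / 1.49×10⁻³ = 4.90×10⁻¹¹ F.
V = √(2U/C) = √(2 × 4.11×10⁻⁶ / 4.90×10⁻¹¹) = 4.10×10² V.

410 V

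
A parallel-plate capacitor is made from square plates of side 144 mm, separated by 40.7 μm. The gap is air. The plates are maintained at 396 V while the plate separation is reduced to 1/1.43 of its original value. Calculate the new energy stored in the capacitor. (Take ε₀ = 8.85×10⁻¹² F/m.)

A = (144 mm)² = 2.07×10⁻² m².
Initially C₁ = ε₀A/d = 8.85×10⁻¹² × 2.07×10⁻² / 4.07×10⁻⁵ = 4.51×10⁻⁹ F.
U₁ = 3.54×10⁻⁴ J.
Battery connected ⇒ V is held fixed. C₂ = 1.43 C₁ and U = ½CV², so U₂/U₁ = C₂/C₁ = 1.43.
U₂ = 1.43 × 3.54×10⁻⁴ = 5.06×10⁻⁴ J.

0.506 mJ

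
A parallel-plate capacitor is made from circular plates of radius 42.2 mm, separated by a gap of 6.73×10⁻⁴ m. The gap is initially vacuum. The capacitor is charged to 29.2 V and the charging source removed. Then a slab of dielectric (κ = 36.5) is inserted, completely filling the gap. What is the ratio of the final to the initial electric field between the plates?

0.0274

Isolated ⇒ Q is held fixed.
V₂ = Q/C₂ = V₁/36.5; E = V/d, so E₂/E₁ = (V₂/V₁)(d₁/d₂) = 0.0274.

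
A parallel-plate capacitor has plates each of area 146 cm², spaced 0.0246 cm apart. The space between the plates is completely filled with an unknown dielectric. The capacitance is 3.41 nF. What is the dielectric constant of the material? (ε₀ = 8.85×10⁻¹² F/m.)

κ ≈ 6.49

A = 146 cm² = 1.46×10⁻² m².
κ = Cd/(ε₀A) = 3.41×10⁻⁹ × 2.46×10⁻⁴ / (8.85×10⁻¹² × 1.46×10⁻²) = 6.49.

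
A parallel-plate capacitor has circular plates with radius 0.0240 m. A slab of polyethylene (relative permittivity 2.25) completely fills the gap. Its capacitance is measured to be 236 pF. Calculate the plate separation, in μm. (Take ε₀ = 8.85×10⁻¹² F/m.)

A = π(0.0240 m)² = 1.81×10⁻³ m².
d = κε₀A/C = 2.25 × 8.85×10⁻¹² × 1.81×10⁻³ / 2.36×10⁻¹⁰ = 1.53×10⁻⁴ m.

d ≈ 153 μm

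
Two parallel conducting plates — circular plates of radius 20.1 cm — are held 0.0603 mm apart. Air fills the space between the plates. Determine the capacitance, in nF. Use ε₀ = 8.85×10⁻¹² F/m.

A = π(20.1 cm)² = 0.127 m².
C = ε₀A/d = 8.85×10⁻¹² × 0.127 / 6.03×10⁻⁵ = 1.86×10⁻⁸ F.

18.6 nF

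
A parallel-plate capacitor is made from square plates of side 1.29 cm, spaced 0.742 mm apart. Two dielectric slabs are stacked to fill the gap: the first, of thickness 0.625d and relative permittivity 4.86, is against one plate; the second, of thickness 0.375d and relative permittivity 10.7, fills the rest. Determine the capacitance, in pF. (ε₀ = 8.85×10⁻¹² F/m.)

C ≈ 12.1 pF

A = (1.29 cm)² = 1.66×10⁻⁴ m².
Stacked slabs ⇒ two capacitors in series, each with the full plate area.
C₁ = κ₁ε₀A/d₁ = 4.86 × 8.85×10⁻¹² × 1.66×10⁻⁴ / 4.64×10⁻⁴ = 1.54×10⁻¹¹ F.
C₂ = κ₂ε₀A/d₂ = 10.7 × 8.85×10⁻¹² × 1.66×10⁻⁴ / 2.78×10⁻⁴ = 5.66×10⁻¹¹ F.
C = (1/C₁ + 1/C₂)⁻¹ = 1.21×10⁻¹¹ F.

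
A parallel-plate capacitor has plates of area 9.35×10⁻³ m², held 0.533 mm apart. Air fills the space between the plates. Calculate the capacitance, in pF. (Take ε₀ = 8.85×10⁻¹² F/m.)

C = ε₀A/d = 8.85×10⁻¹² × 9.35×10⁻³ / 5.33×10⁻⁴ = 1.55×10⁻¹⁰ F.

155 pF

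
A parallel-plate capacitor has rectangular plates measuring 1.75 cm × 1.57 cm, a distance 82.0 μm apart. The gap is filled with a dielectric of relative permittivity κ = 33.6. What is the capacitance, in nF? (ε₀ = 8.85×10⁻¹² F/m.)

C ≈ 0.996 nF

A = 1.75 × 1.57 cm² = 2.75×10⁻⁴ m².
C = κε₀A/d = 33.6 × 8.85×10⁻¹² × 2.75×10⁻⁴ / 8.20×10⁻⁵ = 9.96×10⁻¹⁰ F.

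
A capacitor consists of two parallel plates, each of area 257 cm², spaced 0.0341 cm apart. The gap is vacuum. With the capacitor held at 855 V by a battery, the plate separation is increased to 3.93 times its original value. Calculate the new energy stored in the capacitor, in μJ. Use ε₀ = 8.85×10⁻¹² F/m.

U ≈ 62.0 μJ

A = 257 cm² = 2.57×10⁻² m².
Initially C₁ = ε₀A/d = 8.85×10⁻¹² × 2.57×10⁻² / 3.41×10⁻⁴ = 6.67×10⁻¹⁰ F.
U₁ = 2.44×10⁻⁴ J.
Battery connected ⇒ V is held fixed. C₂ = 0.254 C₁ and U = ½CV², so U₂/U₁ = C₂/C₁ = 0.254.
U₂ = 0.254 × 2.44×10⁻⁴ = 6.20×10⁻⁵ J.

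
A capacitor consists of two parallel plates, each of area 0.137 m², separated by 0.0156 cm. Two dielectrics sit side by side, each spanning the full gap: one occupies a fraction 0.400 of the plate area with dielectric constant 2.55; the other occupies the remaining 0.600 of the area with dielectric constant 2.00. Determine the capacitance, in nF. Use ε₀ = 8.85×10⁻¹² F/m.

C ≈ 17.3 nF

Side-by-side slabs ⇒ two capacitors in parallel, each spanning the full gap.
C₁ = κ₁ε₀A₁/d = 2.55 × 8.85×10⁻¹² × 5.48×10⁻² / 1.56×10⁻⁴ = 7.93×10⁻⁹ F.
C₂ = κ₂ε₀A₂/d = 2.00 × 8.85×10⁻¹² × 8.22×10⁻² / 1.56×10⁻⁴ = 9.33×10⁻⁹ F.
C = C₁ + C₂ = 1.73×10⁻⁸ F.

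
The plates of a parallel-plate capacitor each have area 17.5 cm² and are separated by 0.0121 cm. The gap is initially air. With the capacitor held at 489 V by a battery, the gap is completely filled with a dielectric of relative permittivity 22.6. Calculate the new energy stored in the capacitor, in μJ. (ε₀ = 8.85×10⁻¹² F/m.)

A = 17.5 cm² = 1.75×10⁻³ m².
Initially C₁ = ε₀A/d = 8.85×10⁻¹² × 1.75×10⁻³ / 1.21×10⁻⁴ = 1.28×10⁻¹⁰ F.
U₁ = 1.53×10⁻⁵ J.
Battery connected ⇒ V is held fixed. C₂ = 22.6 C₁ and U = ½CV², so U₂/U₁ = C₂/C₁ = 22.6.
U₂ = 22.6 × 1.53×10⁻⁵ = 3.46×10⁻⁴ J.

346 μJ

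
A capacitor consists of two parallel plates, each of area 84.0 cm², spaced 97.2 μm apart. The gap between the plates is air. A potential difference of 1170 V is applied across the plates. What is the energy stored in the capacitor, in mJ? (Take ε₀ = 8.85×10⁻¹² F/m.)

A = 84.0 cm² = 8.40×10⁻³ m².
C = ε₀A/d = 8.85×10⁻¹² × 8.40×10⁻³ / 9.72×10⁻⁵ = 7.65×10⁻¹⁰ F.
U = ½CV² = ½ × 7.65×10⁻¹⁰ × (1170)² = 5.23×10⁻⁴ J.

U ≈ 0.523 mJ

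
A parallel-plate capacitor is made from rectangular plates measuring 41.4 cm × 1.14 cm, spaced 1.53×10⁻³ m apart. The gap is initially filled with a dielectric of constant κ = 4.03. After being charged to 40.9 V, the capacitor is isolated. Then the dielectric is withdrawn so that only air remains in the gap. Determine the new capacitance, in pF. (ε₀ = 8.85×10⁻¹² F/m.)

C ≈ 27.3 pF

A = 41.4 × 1.14 cm² = 4.72×10⁻³ m².
Initially C₁ = κε₀A/d = 4.03 × 8.85×10⁻¹² × 4.72×10⁻³ / 1.53×10⁻³ = 1.10×10⁻¹⁰ F.
C = κε₀A/d scales with κ, so C₂/C₁ = 1/κ = 1/4.03 = 0.248.
C₂ = 0.248 × 1.10×10⁻¹⁰ = 2.73×10⁻¹¹ F.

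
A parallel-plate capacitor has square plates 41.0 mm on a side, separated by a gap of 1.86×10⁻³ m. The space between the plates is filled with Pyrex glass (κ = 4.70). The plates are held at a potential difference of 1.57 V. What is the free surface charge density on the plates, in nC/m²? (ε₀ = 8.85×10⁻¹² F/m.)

σ ≈ 35.1 nC/m²

A = (41.0 mm)² = 1.68×10⁻³ m².
C = κε₀A/d = 4.70 × 8.85×10⁻¹² × 1.68×10⁻³ / 1.86×10⁻³ = 3.76×10⁻¹¹ F.
σ = Q/A = CV/A = 3.76×10⁻¹¹ × 1.57 / 1.68×10⁻³ = 3.51×10⁻⁸ C/m².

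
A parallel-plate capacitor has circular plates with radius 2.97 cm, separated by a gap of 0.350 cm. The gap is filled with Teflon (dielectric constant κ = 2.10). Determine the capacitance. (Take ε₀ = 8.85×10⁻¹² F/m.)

A = π(2.97 cm)² = 2.77×10⁻³ m².
C = κε₀A/d = 2.10 × 8.85×10⁻¹² × 2.77×10⁻³ / 3.50×10⁻³ = 1.47×10⁻¹¹ F.

C ≈ 14.7 pF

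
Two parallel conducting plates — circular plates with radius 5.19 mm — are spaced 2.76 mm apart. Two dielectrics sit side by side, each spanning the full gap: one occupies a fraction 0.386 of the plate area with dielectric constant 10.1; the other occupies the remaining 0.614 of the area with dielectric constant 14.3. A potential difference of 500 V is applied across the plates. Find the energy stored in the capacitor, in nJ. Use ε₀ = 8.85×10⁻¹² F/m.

A = π(5.19 mm)² = 8.46×10⁻⁵ m².
Side-by-side slabs ⇒ two capacitors in parallel, each spanning the full gap.
C₁ = κ₁ε₀A₁/d = 10.1 × 8.85×10⁻¹² × 3.27×10⁻⁵ / 2.76×10⁻³ = 1.06×10⁻¹² F.
C₂ = κ₂ε₀A₂/d = 14.3 × 8.85×10⁻¹² × 5.20×10⁻⁵ / 2.76×10⁻³ = 2.38×10⁻¹² F.
C = C₁ + C₂ = 3.44×10⁻¹² F.
U = ½CV² = ½ × 3.44×10⁻¹² × (500)² = 4.30×10⁻⁷ J.

430 nJ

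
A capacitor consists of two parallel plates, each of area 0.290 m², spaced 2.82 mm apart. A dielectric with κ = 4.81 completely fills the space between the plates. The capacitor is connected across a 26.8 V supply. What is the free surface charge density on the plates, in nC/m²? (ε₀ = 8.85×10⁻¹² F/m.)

C = κε₀A/d = 4.81 × 8.85×10⁻¹² × 0.290 / 2.82×10⁻³ = 4.38×10⁻⁹ F.
σ = Q/A = CV/A = 4.38×10⁻⁹ × 26.8 / 0.290 = 4.05×10⁻⁷ C/m².

405 nC/m²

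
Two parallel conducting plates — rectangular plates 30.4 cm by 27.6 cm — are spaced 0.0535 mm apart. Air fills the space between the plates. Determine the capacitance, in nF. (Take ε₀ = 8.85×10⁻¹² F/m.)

A = 30.4 × 27.6 cm² = 8.39×10⁻² m².
C = ε₀A/d = 8.85×10⁻¹² × 8.39×10⁻² / 5.35×10⁻⁵ = 1.39×10⁻⁸ F.

C ≈ 13.9 nF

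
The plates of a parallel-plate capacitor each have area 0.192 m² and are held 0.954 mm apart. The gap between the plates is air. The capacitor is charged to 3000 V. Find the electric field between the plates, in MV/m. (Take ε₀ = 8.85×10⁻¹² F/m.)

3.14 MV/m

E = V/d = 3000 / 9.54×10⁻⁴ = 3.14×10⁶ V/m.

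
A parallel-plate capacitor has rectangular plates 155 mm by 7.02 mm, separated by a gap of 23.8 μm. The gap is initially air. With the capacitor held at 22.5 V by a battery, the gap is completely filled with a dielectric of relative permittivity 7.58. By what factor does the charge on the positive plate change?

7.58

Battery connected ⇒ V is held fixed.
C₂ = 7.58 C₁ and Q = CV, so Q₂/Q₁ = C₂/C₁ = 7.58.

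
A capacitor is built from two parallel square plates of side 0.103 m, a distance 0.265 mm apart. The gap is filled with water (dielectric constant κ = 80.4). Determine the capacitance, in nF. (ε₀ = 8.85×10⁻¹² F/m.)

A = (0.103 m)² = 1.06×10⁻² m².
C = κε₀A/d = 80.4 × 8.85×10⁻¹² × 1.06×10⁻² / 2.65×10⁻⁴ = 2.85×10⁻⁸ F.

28.5 nF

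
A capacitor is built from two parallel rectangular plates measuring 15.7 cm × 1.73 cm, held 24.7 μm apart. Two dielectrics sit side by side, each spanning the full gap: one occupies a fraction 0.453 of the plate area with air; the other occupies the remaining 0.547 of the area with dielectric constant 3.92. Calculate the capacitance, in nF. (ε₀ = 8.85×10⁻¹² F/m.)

C ≈ 2.53 nF

A = 15.7 × 1.73 cm² = 2.72×10⁻³ m².
Side-by-side slabs ⇒ two capacitors in parallel, each spanning the full gap.
C₁ = κ₁ε₀A₁/d = 1.00 × 8.85×10⁻¹² × 1.23×10⁻³ / 2.47×10⁻⁵ = 4.41×10⁻¹⁰ F.
C₂ = κ₂ε₀A₂/d = 3.92 × 8.85×10⁻¹² × 1.49×10⁻³ / 2.47×10⁻⁵ = 2.09×10⁻⁹ F.
C = C₁ + C₂ = 2.53×10⁻⁹ F.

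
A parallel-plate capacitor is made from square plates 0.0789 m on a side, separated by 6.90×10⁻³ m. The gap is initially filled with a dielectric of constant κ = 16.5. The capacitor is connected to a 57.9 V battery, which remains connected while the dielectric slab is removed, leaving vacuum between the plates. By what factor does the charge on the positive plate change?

Battery connected ⇒ V is held fixed.
C₂ = 0.0606 C₁ and Q = CV, so Q₂/Q₁ = C₂/C₁ = 0.0606.

0.0606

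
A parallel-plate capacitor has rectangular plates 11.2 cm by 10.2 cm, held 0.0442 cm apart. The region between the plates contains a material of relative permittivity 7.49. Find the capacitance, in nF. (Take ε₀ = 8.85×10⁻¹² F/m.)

A = 11.2 × 10.2 cm² = 1.14×10⁻² m².
C = κε₀A/d = 7.49 × 8.85×10⁻¹² × 1.14×10⁻² / 4.42×10⁻⁴ = 1.71×10⁻⁹ F.

1.71 nF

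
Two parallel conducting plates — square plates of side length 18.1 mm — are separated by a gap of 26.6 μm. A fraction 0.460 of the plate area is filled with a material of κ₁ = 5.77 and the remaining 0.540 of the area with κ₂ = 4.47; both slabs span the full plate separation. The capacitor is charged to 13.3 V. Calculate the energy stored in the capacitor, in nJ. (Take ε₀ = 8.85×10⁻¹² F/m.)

U ≈ 48.9 nJ

A = (18.1 mm)² = 3.28×10⁻⁴ m².
Side-by-side slabs ⇒ two capacitors in parallel, each spanning the full gap.
C₁ = κ₁ε₀A₁/d = 5.77 × 8.85×10⁻¹² × 1.51×10⁻⁴ / 2.66×10⁻⁵ = 2.89×10⁻¹⁰ F.
C₂ = κ₂ε₀A₂/d = 4.47 × 8.85×10⁻¹² × 1.77×10⁻⁴ / 2.66×10⁻⁵ = 2.63×10⁻¹⁰ F.
C = C₁ + C₂ = 5.52×10⁻¹⁰ F.
U = ½CV² = ½ × 5.52×10⁻¹⁰ × (13.3)² = 4.89×10⁻⁸ J.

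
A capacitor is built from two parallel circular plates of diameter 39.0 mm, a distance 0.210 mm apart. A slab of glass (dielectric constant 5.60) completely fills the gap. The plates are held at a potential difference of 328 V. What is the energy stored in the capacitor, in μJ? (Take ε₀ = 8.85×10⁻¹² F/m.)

U ≈ 15.2 μJ

A = π(39.0/2 mm)² = 1.19×10⁻³ m².
C = κε₀A/d = 5.60 × 8.85×10⁻¹² × 1.19×10⁻³ / 2.10×10⁻⁴ = 2.82×10⁻¹⁰ F.
U = ½CV² = ½ × 2.82×10⁻¹⁰ × (328)² = 1.52×10⁻⁵ J.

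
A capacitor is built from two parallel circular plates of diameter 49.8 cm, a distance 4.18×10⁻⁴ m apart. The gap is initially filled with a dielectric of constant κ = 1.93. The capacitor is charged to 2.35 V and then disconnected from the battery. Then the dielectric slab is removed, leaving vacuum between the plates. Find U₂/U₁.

1.93

Isolated ⇒ Q is held fixed.
C₂ = 0.518 C₁ and U = Q²/(2C), so U₂/U₁ = C₁/C₂ = 1.93.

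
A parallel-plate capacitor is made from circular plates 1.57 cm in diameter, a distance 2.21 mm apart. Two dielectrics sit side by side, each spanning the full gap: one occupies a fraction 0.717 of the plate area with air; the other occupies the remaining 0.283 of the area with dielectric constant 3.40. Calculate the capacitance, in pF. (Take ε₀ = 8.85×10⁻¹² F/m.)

A = π(1.57/2 cm)² = 1.94×10⁻⁴ m².
Side-by-side slabs ⇒ two capacitors in parallel, each spanning the full gap.
C₁ = κ₁ε₀A₁/d = 1.00 × 8.85×10⁻¹² × 1.39×10⁻⁴ / 2.21×10⁻³ = 5.56×10⁻¹³ F.
C₂ = κ₂ε₀A₂/d = 3.40 × 8.85×10⁻¹² × 5.48×10⁻⁵ / 2.21×10⁻³ = 7.46×10⁻¹³ F.
C = C₁ + C₂ = 1.30×10⁻¹² F.

1.30 pF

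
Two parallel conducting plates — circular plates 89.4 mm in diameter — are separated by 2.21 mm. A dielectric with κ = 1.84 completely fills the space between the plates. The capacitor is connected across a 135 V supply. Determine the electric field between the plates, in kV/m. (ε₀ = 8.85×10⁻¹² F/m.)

E ≈ 61.1 kV/m

E = V/d = 135 / 2.21×10⁻³ = 6.11×10⁴ V/m.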